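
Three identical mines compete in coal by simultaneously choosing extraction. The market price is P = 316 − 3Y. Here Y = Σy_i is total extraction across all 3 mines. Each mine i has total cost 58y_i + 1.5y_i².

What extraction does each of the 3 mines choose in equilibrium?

A representative mine's profit is π_i = y_i(316 − 3Y) − 58y_i − 1.5y_i², with Y = y_i + Σ_{j≠i} y_j.
First-order condition: 258 − 9y_i − 3Σ_{j≠i} y_j = 0.
Imposing symmetry (y_j = y for all j) turns Σ_{j≠i} y_j into 2y, so 258 = 15y and y = 17.2.

17.2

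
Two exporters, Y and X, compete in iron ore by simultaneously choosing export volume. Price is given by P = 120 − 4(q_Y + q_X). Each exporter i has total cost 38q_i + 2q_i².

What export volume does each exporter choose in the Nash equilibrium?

Exporter Y's profit: π = q_Y(120 − 4(q_Y + q_X)) − 38q_Y − 2q_Y².
∂π/∂q_Y = 82 − 12q_Y − 4q_X = 0, so q_Y = 41/6 − (1/3)q_X.
Setting q_Y = q_X in the reaction function: q_Y = 41/6 − (1/3)q_Y, so q_Y = (41/6) / (4/3) = 5.125.

5.125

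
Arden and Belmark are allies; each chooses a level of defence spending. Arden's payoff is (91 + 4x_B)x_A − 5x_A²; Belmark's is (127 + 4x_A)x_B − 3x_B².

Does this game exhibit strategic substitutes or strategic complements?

Expanding Arden's payoff: 91x_A + 4x_Bx_A − 5x_A².
∂π/∂x_A = 91 + 4x_B − 10x_A = 0, so x_A = 9.1 + 0.4x_B.
The best-response slope dx_A/dx_B = 0.4 > 0: the reaction function is upward-sloping, so the choices are strategic complements.

strategic complements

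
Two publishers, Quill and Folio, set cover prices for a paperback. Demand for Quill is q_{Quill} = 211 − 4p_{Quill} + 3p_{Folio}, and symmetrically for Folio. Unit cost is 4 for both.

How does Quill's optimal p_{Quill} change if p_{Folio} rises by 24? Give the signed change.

Quill's profit: π = (p_{Quill} − 4)(211 − 4p_{Quill} + 3p_{Folio}).
∂π/∂p_{Quill} = 227 − 8p_{Quill} + 3p_{Folio} = 0 ⇒ p_{Quill} = 28.375 + 0.375p_{Folio}.
The reaction-function slope is 0.375, so a 24-unit rise in p_{Folio} moves p_{Quill} by 0.375 × 24 = 9. Quill's best response rises — the actions are strategic complements.

9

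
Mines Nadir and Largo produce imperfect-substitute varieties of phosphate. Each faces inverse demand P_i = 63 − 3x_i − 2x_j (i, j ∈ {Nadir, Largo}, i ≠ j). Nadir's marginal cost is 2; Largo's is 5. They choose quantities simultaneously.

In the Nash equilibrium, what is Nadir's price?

Mine Nadir's profit: π = x_{Nadir}(63 − 3x_{Nadir} − 2x_{Largo}) − 2x_{Nadir}.
∂π/∂x_{Nadir} = 61 − 6x_{Nadir} − 2x_{Largo} = 0 ⇒ x_{Nadir} = 61/6 − (1/3)x_{Largo}.
Similarly x_{Largo} = 29/3 − (1/3)x_{Nadir}.
Solving the two reaction functions simultaneously: (1 − (−1/3)(−1/3))x_{Nadir} = 61/6 − (1/3)·(29/3), so (8/9)x_{Nadir} = 125/18 and x_{Nadir} = 7.8125.
Then x_{Largo} = 29/3 − (1/3)·7.8125 = 7.0625.
P_{Nadir} = 63 − 3·7.8125 − 2·7.0625 = 25.4375.

25.4375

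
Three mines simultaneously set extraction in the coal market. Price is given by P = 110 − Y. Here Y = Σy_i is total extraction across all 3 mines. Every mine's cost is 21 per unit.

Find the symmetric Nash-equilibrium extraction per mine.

22.25

A representative mine's profit is π_i = y_i(110 − Y) − 21y_i, with Y = y_i + Σ_{j≠i} y_j.
First-order condition: 89 − 2y_i − Σ_{j≠i} y_j = 0.
In a symmetric equilibrium every mine chooses the same y, so Σ_{j≠i} y_j = 2y. The condition becomes 89 − 4y = 0, giving y = 89/4 = 22.25.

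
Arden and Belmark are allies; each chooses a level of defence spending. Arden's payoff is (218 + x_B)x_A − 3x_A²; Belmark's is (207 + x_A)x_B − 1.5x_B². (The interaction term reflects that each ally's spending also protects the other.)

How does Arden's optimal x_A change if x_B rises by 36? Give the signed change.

6

Expanding Arden's payoff: 218x_A + x_Bx_A − 3x_A².
∂π/∂x_A = 218 + x_B − 6x_A = 0, so x_A = 109/3 + (1/6)x_B.
The reaction-function slope is 1/6, so a 36-unit rise in x_B moves x_A by 1/6 × 36 = 6. Arden's best response rises — the actions are strategic complements.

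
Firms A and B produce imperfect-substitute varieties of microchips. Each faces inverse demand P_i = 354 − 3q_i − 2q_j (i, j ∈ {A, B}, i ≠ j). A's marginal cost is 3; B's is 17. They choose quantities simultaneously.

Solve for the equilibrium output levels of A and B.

44.75, 41.25

Firm A's profit: π = q_A(354 − 3q_A − 2q_B) − 3q_A.
∂π/∂q_A = 351 − 6q_A − 2q_B = 0 ⇒ q_A = 58.5 − (1/3)q_B.
Similarly q_B = 337/6 − (1/3)q_A.
Substituting the second reaction function into the first: q_A = 58.5 − (1/3)(337/6 − (1/3)q_A), which gives (8/9)q_A = 358/9 ⇒ q_A = 44.75.
Then q_B = 337/6 − (1/3)·44.75 = 41.25.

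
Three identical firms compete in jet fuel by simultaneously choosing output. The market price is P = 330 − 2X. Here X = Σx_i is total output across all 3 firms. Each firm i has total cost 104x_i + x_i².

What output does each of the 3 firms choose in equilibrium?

A representative firm's profit is π_i = x_i(330 − 2X) − 104x_i − x_i², with X = x_i + Σ_{j≠i} x_j.
First-order condition: 226 − 6x_i − 2Σ_{j≠i} x_j = 0.
With identical firms, set every x_j = x: then 226 − 6x − 4x = 0, i.e. x = 226/10 = 22.6.

22.6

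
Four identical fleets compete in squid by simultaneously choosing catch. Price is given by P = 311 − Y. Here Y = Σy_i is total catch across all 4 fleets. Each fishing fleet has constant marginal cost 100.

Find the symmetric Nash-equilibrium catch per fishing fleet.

A representative fishing fleet's profit is π_i = y_i(311 − Y) − 100y_i, with Y = y_i + Σ_{j≠i} y_j.
First-order condition: 211 − 2y_i − Σ_{j≠i} y_j = 0.
With identical fishing fleets, set every y_j = y: then 211 − 2y − 3y = 0, i.e. y = 211/5 = 42.2.

42.2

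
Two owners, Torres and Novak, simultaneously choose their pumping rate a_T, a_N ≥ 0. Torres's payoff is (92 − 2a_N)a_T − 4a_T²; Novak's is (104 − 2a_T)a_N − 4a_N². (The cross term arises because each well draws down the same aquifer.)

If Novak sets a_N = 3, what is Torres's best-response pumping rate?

Expanding Torres's payoff: 92a_T − 2a_Na_T − 4a_T².
∂π/∂a_T = 92 − 2a_N − 8a_T = 0, so a_T = 11.5 − 0.25a_N.
At a_N = 3: a_T = 11.5 − 0.25·3 = 10.75.

10.75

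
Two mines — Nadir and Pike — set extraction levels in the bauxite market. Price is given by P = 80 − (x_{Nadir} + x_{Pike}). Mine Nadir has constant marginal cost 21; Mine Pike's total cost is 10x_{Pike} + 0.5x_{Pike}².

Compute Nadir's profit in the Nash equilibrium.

Mine Nadir's profit: π = x_{Nadir}(80 − (x_{Nadir} + x_{Pike})) − 21x_{Nadir}.
∂π/∂x_{Nadir} = 59 − 2x_{Nadir} − x_{Pike} = 0, so x_{Nadir} = 29.5 − 0.5x_{Pike}.
For Pike: ∂π/∂x_{Pike} = 70 − 3x_{Pike} − x_{Nadir} = 0 ⇒ x_{Pike} = 70/3 − (1/3)x_{Nadir}.
Substituting the second reaction function into the first: x_{Nadir} = 29.5 − 0.5(70/3 − (1/3)x_{Nadir}), which gives (5/6)x_{Nadir} = 107/6 ⇒ x_{Nadir} = 21.4.
Then x_{Pike} = 70/3 − (1/3)·21.4 = 16.2.
Price P = 80 − 37.6 = 42.4.
Nadir's profit: (42.4 − 21)·21.4 = 457.96.

457.96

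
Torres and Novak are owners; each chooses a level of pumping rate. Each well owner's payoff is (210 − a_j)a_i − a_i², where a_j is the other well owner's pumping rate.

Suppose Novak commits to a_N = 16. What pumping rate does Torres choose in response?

Torres's payoff is (210 − a_N)a_T − a_T².
∂π/∂a_T = 210 − a_N − 2a_T = 0, so a_T = 105 − 0.5a_N.
At a_N = 16: a_T = 105 − 0.5·16 = 97.

97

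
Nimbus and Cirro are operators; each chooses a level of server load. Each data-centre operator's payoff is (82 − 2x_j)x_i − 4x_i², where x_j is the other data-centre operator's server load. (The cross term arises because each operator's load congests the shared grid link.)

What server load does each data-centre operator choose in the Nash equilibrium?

8.2

Nimbus's payoff is (82 − 2x_C)x_N − 4x_N².
∂π/∂x_N = 82 − 2x_C − 8x_N = 0, so x_N = 10.25 − 0.25x_C.
The game is symmetric, so in equilibrium x_C = x_N: the reaction function gives 1.25x_N = 10.25, hence x_N = 8.2.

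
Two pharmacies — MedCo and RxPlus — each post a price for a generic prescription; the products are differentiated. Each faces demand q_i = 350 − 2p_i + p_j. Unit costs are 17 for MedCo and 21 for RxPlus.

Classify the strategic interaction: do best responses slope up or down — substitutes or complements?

MedCo's profit: π = (p_{MedCo} − 17)(350 − 2p_{MedCo} + p_{RxPlus}).
∂π/∂p_{MedCo} = 384 − 4p_{MedCo} + p_{RxPlus} = 0 ⇒ p_{MedCo} = 96 + 0.25p_{RxPlus}.
The best-response slope dp_{MedCo}/dp_{RxPlus} = 0.25 > 0: the reaction function is upward-sloping, so the choices are strategic complements.

strategic complements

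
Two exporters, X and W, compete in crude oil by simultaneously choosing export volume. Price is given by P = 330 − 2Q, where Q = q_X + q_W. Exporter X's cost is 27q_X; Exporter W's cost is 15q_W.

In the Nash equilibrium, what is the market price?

124

Exporter X's profit: π = q_X(330 − 2(q_X + q_W)) − 27q_X.
∂π/∂q_X = 303 − 4q_X − 2q_W = 0, so q_X = 75.75 − 0.5q_W.
By the same steps for W: q_W = 78.75 − 0.5q_X.
Solving the two reaction functions simultaneously: (1 − (−0.5)(−0.5))q_X = 75.75 − 0.5·78.75, so 0.75q_X = 36.375 and q_X = 48.5.
Then q_W = 78.75 − 0.5·48.5 = 54.5.
Equilibrium price: P = 330 − 2·103 = 124.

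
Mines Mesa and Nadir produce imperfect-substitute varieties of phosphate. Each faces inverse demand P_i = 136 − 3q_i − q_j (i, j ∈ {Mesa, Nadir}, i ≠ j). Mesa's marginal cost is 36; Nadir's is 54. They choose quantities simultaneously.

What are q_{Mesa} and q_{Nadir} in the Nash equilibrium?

Mine Mesa's profit: π = q_{Mesa}(136 − 3q_{Mesa} − q_{Nadir}) − 36q_{Mesa}.
∂π/∂q_{Mesa} = 100 − 6q_{Mesa} − q_{Nadir} = 0 ⇒ q_{Mesa} = 50/3 − (1/6)q_{Nadir}.
Similarly q_{Nadir} = 41/3 − (1/6)q_{Mesa}.
Solving the two reaction functions simultaneously: (1 − (−1/6)(−1/6))q_{Mesa} = 50/3 − (1/6)·(41/3), so (35/36)q_{Mesa} = 259/18 and q_{Mesa} = 14.8.
Then q_{Nadir} = 41/3 − (1/6)·14.8 = 11.2.

14.8, 11.2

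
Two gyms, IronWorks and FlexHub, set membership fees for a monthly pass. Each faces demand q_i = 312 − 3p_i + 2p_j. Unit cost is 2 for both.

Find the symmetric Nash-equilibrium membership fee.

IronWorks's profit: π = (p_{IronWorks} − 2)(312 − 3p_{IronWorks} + 2p_{FlexHub}).
∂π/∂p_{IronWorks} = 318 − 6p_{IronWorks} + 2p_{FlexHub} = 0 ⇒ p_{IronWorks} = 53 + (1/3)p_{FlexHub}.
By symmetry p_{FlexHub} = p_{IronWorks}; substituting into the reaction function, (2/3)p_{IronWorks} = 53 and p_{IronWorks} = 79.5.

79.5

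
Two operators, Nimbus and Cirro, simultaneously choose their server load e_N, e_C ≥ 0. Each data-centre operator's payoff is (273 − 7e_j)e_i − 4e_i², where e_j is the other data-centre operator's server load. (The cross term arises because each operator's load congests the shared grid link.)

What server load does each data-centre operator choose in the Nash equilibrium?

Nimbus's payoff is (273 − 7e_C)e_N − 4e_N².
∂π/∂e_N = 273 − 7e_C − 8e_N = 0, so e_N = 34.125 − 0.875e_C.
By symmetry e_C = e_N; substituting into the reaction function, 1.875e_N = 34.125 and e_N = 18.2.

18.2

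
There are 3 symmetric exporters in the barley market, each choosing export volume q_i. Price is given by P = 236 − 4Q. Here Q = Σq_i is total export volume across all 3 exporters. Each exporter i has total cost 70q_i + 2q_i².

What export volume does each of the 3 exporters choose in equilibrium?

A representative exporter's profit is π_i = q_i(236 − 4Q) − 70q_i − 2q_i², with Q = q_i + Σ_{j≠i} q_j.
First-order condition: 166 − 12q_i − 4Σ_{j≠i} q_j = 0.
Imposing symmetry (q_j = q for all j) turns Σ_{j≠i} q_j into 2q, so 166 = 20q and q = 8.3.

8.3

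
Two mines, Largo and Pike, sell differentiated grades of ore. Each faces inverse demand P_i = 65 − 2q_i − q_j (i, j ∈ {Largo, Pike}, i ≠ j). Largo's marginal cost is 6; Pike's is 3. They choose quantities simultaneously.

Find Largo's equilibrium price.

29.2

Mine Largo's profit: π = q_{Largo}(65 − 2q_{Largo} − q_{Pike}) − 6q_{Largo}.
∂π/∂q_{Largo} = 59 − 4q_{Largo} − q_{Pike} = 0 ⇒ q_{Largo} = 14.75 − 0.25q_{Pike}.
Similarly q_{Pike} = 15.5 − 0.25q_{Largo}.
Plugging q_{Pike} into Largo's best response: q_{Largo} = 14.75 − 0.25(15.5 − 0.25q_{Largo}) ⇒ 0.9375q_{Largo} = 10.875, so q_{Largo} = 11.6.
Then q_{Pike} = 15.5 − 0.25·11.6 = 12.6.
P_{Largo} = 65 − 2·11.6 − 12.6 = 29.2.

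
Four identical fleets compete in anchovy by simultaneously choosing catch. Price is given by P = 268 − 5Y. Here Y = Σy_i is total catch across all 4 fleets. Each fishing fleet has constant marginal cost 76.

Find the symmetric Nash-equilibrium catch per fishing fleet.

A representative fishing fleet's profit is π_i = y_i(268 − 5Y) − 76y_i, with Y = y_i + Σ_{j≠i} y_j.
First-order condition: 192 − 10y_i − 5Σ_{j≠i} y_j = 0.
In a symmetric equilibrium every fishing fleet chooses the same y, so Σ_{j≠i} y_j = 3y. The condition becomes 192 − 25y = 0, giving y = 192/25 = 7.68.

7.68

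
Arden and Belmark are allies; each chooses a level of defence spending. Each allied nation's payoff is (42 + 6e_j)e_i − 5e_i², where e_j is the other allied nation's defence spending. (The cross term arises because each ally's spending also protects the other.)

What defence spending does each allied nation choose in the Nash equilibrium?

10.5

Arden's payoff is (42 + 6e_B)e_A − 5e_A².
∂π/∂e_A = 42 + 6e_B − 10e_A = 0, so e_A = 4.2 + 0.6e_B.
By symmetry e_B = e_A; substituting into the reaction function, 0.4e_A = 4.2 and e_A = 10.5.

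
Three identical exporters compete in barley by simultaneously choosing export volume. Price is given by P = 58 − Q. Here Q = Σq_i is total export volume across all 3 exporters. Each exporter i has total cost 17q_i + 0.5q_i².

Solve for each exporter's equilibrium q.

A representative exporter's profit is π_i = q_i(58 − Q) − 17q_i − 0.5q_i², with Q = q_i + Σ_{j≠i} q_j.
First-order condition: 41 − 3q_i − Σ_{j≠i} q_j = 0.
With identical exporters, set every q_j = q: then 41 − 3q − 2q = 0, i.e. q = 41/5 = 8.2.

8.2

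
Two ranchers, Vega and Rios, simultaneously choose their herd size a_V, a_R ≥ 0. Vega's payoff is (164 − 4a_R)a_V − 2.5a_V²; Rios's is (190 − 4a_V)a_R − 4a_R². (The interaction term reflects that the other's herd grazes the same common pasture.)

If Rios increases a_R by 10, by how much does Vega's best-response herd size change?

Expanding Vega's payoff: 164a_V − 4a_Ra_V − 2.5a_V².
∂π/∂a_V = 164 − 4a_R − 5a_V = 0, so a_V = 32.8 − 0.8a_R.
The reaction-function slope is −0.8, so a 10-unit rise in a_R moves a_V by −0.8 × 10 = −8. Vega's best response falls — the actions are strategic substitutes.

-8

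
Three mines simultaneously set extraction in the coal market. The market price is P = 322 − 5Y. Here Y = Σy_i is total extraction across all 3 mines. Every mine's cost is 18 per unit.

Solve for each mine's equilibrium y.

15.2

A representative mine's profit is π_i = y_i(322 − 5Y) − 18y_i, with Y = y_i + Σ_{j≠i} y_j.
First-order condition: 304 − 10y_i − 5Σ_{j≠i} y_j = 0.
In a symmetric equilibrium every mine chooses the same y, so Σ_{j≠i} y_j = 2y. The condition becomes 304 − 20y = 0, giving y = 304/20 = 15.2.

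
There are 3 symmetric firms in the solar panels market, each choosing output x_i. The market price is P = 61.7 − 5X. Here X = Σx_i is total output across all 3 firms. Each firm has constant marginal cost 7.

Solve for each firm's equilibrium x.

2.735

A representative firm's profit is π_i = x_i(61.7 − 5X) − 7x_i, with X = x_i + Σ_{j≠i} x_j.
First-order condition: 54.7 − 10x_i − 5Σ_{j≠i} x_j = 0.
Imposing symmetry (x_j = x for all j) turns Σ_{j≠i} x_j into 2x, so 54.7 = 20x and x = 2.735.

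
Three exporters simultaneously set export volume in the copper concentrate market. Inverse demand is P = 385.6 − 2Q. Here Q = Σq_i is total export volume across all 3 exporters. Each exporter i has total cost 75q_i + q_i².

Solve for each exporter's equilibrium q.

A representative exporter's profit is π_i = q_i(385.6 − 2Q) − 75q_i − q_i², with Q = q_i + Σ_{j≠i} q_j.
First-order condition: 310.6 − 6q_i − 2Σ_{j≠i} q_j = 0.
Imposing symmetry (q_j = q for all j) turns Σ_{j≠i} q_j into 2q, so 310.6 = 10q and q = 31.06.

31.06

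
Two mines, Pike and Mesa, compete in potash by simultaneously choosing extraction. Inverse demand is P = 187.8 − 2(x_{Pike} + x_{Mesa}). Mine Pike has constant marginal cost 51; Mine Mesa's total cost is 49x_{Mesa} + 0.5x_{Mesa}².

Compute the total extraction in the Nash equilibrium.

43

Mine Pike's profit: π = x_{Pike}(187.8 − 2(x_{Pike} + x_{Mesa})) − 51x_{Pike}.
∂π/∂x_{Pike} = 136.8 − 4x_{Pike} − 2x_{Mesa} = 0, so x_{Pike} = 34.2 − 0.5x_{Mesa}.
For Mesa: ∂π/∂x_{Mesa} = 138.8 − 5x_{Mesa} − 2x_{Pike} = 0 ⇒ x_{Mesa} = 27.76 − 0.4x_{Pike}.
Plugging x_{Mesa} into Pike's best response: x_{Pike} = 34.2 − 0.5(27.76 − 0.4x_{Pike}) ⇒ 0.8x_{Pike} = 20.32, so x_{Pike} = 25.4.
Then x_{Mesa} = 27.76 − 0.4·25.4 = 17.6.
Total extraction: 25.4 + 17.6 = 43.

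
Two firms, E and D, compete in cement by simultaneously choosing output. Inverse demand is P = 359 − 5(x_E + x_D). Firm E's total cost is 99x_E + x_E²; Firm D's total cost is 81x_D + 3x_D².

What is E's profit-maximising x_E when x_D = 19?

Firm E's profit: π = x_E(359 − 5(x_E + x_D)) − 99x_E − x_E².
∂π/∂x_E = 260 − 12x_E − 5x_D = 0, so x_E = 65/3 − (5/12)x_D.
At x_D = 19: x_E = 65/3 − (5/12)·19 = 13.75.

13.75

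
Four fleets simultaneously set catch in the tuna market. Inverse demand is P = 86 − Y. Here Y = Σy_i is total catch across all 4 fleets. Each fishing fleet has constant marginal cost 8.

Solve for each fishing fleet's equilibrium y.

A representative fishing fleet's profit is π_i = y_i(86 − Y) − 8y_i, with Y = y_i + Σ_{j≠i} y_j.
First-order condition: 78 − 2y_i − Σ_{j≠i} y_j = 0.
In a symmetric equilibrium every fishing fleet chooses the same y, so Σ_{j≠i} y_j = 3y. The condition becomes 78 − 5y = 0, giving y = 78/5 = 15.6.

15.6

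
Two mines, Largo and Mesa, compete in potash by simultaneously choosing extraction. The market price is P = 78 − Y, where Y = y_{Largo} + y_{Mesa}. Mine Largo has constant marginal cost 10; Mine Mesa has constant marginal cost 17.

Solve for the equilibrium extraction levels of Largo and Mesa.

Mine Largo's profit: π = y_{Largo}(78 − (y_{Largo} + y_{Mesa})) − 10y_{Largo}.
∂π/∂y_{Largo} = 68 − 2y_{Largo} − y_{Mesa} = 0, so y_{Largo} = 34 − 0.5y_{Mesa}.
By the same steps for Mesa: y_{Mesa} = 30.5 − 0.5y_{Largo}.
Plugging y_{Mesa} into Largo's best response: y_{Largo} = 34 − 0.5(30.5 − 0.5y_{Largo}) ⇒ 0.75y_{Largo} = 18.75, so y_{Largo} = 25.
Then y_{Mesa} = 30.5 − 0.5·25 = 18.

25, 18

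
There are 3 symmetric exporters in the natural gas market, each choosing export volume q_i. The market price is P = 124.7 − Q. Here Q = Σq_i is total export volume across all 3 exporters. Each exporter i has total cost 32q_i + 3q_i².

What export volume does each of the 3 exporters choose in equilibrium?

9.27

A representative exporter's profit is π_i = q_i(124.7 − Q) − 32q_i − 3q_i², with Q = q_i + Σ_{j≠i} q_j.
First-order condition: 92.7 − 8q_i − Σ_{j≠i} q_j = 0.
With identical exporters, set every q_j = q: then 92.7 − 8q − 2q = 0, i.e. q = 92.7/10 = 9.27.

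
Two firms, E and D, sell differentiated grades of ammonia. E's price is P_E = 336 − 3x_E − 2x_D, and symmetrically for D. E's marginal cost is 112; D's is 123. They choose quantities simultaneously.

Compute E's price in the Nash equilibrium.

Firm E's profit: π = x_E(336 − 3x_E − 2x_D) − 112x_E.
∂π/∂x_E = 224 − 6x_E − 2x_D = 0 ⇒ x_E = 112/3 − (1/3)x_D.
Similarly x_D = 35.5 − (1/3)x_E.
Solving the two reaction functions simultaneously: (1 − (−1/3)(−1/3))x_E = 112/3 − (1/3)·35.5, so (8/9)x_E = 25.5 and x_E = 28.6875.
Then x_D = 35.5 − (1/3)·28.6875 = 25.9375.
P_E = 336 − 3·28.6875 − 2·25.9375 = 198.0625.

198.0625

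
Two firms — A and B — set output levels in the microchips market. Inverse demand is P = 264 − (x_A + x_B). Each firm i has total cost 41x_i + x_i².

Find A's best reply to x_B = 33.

47.5

Firm A's profit: π = x_A(264 − (x_A + x_B)) − 41x_A − x_A².
∂π/∂x_A = 223 − 4x_A − x_B = 0, so x_A = 55.75 − 0.25x_B.
At x_B = 33: x_A = 55.75 − 0.25·33 = 47.5.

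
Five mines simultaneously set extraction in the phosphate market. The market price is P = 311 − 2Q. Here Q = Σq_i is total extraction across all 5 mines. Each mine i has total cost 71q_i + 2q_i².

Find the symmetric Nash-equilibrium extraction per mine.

15

A representative mine's profit is π_i = q_i(311 − 2Q) − 71q_i − 2q_i², with Q = q_i + Σ_{j≠i} q_j.
First-order condition: 240 − 8q_i − 2Σ_{j≠i} q_j = 0.
With identical mines, set every q_j = q: then 240 − 8q − 8q = 0, i.e. q = 240/16 = 15.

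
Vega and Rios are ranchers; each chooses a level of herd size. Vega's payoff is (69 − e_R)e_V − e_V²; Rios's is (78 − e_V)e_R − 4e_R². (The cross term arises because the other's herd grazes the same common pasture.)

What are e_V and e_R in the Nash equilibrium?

Expanding Vega's payoff: 69e_V − e_Re_V − e_V².
∂π/∂e_V = 69 − e_R − 2e_V = 0, so e_V = 34.5 − 0.5e_R.
Likewise for Rios: e_R = 9.75 − 0.125e_V.
Plugging e_R into Vega's best response: e_V = 34.5 − 0.5(9.75 − 0.125e_V) ⇒ 0.9375e_V = 29.625, so e_V = 31.6.
Then e_R = 9.75 − 0.125·31.6 = 5.8.

31.6, 5.8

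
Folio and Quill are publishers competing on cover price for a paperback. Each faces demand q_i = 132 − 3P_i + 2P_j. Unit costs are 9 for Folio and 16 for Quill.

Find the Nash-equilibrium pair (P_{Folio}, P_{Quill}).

Folio's profit: π = (P_{Folio} − 9)(132 − 3P_{Folio} + 2P_{Quill}).
∂π/∂P_{Folio} = 159 − 6P_{Folio} + 2P_{Quill} = 0 ⇒ P_{Folio} = 26.5 + (1/3)P_{Quill}.
Similarly P_{Quill} = 30 + (1/3)P_{Folio}.
Substituting the second reaction function into the first: P_{Folio} = 26.5 + (1/3)(30 + (1/3)P_{Folio}), which gives (8/9)P_{Folio} = 36.5 ⇒ P_{Folio} = 41.0625.
Then P_{Quill} = 30 + (1/3)·41.0625 = 43.6875.

41.0625, 43.6875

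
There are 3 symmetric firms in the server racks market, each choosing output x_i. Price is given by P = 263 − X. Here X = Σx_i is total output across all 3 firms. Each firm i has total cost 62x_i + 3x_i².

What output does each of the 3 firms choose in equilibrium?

20.1

A representative firm's profit is π_i = x_i(263 − X) − 62x_i − 3x_i², with X = x_i + Σ_{j≠i} x_j.
First-order condition: 201 − 8x_i − Σ_{j≠i} x_j = 0.
With identical firms, set every x_j = x: then 201 − 8x − 2x = 0, i.e. x = 201/10 = 20.1.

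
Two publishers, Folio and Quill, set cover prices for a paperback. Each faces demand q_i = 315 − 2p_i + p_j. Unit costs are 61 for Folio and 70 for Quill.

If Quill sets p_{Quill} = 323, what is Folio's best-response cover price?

Folio's profit: π = (p_{Folio} − 61)(315 − 2p_{Folio} + p_{Quill}).
∂π/∂p_{Folio} = 437 − 4p_{Folio} + p_{Quill} = 0 ⇒ p_{Folio} = 109.25 + 0.25p_{Quill}.
At p_{Quill} = 323: p_{Folio} = 109.25 + 0.25·323 = 190.

190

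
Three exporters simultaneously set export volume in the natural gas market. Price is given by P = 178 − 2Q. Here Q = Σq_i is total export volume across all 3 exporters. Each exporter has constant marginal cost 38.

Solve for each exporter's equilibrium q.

17.5

A representative exporter's profit is π_i = q_i(178 − 2Q) − 38q_i, with Q = q_i + Σ_{j≠i} q_j.
First-order condition: 140 − 4q_i − 2Σ_{j≠i} q_j = 0.
With identical exporters, set every q_j = q: then 140 − 4q − 4q = 0, i.e. q = 140/8 = 17.5.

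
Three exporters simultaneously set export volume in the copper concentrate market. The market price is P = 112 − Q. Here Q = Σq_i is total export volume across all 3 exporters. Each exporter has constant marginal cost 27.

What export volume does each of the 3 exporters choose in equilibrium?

A representative exporter's profit is π_i = q_i(112 − Q) − 27q_i, with Q = q_i + Σ_{j≠i} q_j.
First-order condition: 85 − 2q_i − Σ_{j≠i} q_j = 0.
With identical exporters, set every q_j = q: then 85 − 2q − 2q = 0, i.e. q = 85/4 = 21.25.

21.25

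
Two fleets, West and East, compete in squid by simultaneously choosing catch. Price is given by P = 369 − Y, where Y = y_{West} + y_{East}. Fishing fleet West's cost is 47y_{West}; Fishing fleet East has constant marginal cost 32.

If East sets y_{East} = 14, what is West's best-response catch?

Fishing fleet West's profit: π = y_{West}(369 − (y_{West} + y_{East})) − 47y_{West}.
∂π/∂y_{West} = 322 − 2y_{West} − y_{East} = 0, so y_{West} = 161 − 0.5y_{East}.
At y_{East} = 14: y_{West} = 161 − 0.5·14 = 154.

154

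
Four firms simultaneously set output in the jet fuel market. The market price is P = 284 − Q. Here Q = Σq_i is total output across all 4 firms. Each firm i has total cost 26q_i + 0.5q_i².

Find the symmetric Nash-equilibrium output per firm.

A representative firm's profit is π_i = q_i(284 − Q) − 26q_i − 0.5q_i², with Q = q_i + Σ_{j≠i} q_j.
First-order condition: 258 − 3q_i − Σ_{j≠i} q_j = 0.
In a symmetric equilibrium every firm chooses the same q, so Σ_{j≠i} q_j = 3q. The condition becomes 258 − 6q = 0, giving q = 258/6 = 43.

43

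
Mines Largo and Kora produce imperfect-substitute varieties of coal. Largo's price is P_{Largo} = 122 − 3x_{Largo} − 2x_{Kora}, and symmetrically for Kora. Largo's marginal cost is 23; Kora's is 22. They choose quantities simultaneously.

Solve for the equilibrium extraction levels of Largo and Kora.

Mine Largo's profit: π = x_{Largo}(122 − 3x_{Largo} − 2x_{Kora}) − 23x_{Largo}.
∂π/∂x_{Largo} = 99 − 6x_{Largo} − 2x_{Kora} = 0 ⇒ x_{Largo} = 16.5 − (1/3)x_{Kora}.
Similarly x_{Kora} = 50/3 − (1/3)x_{Largo}.
Solving the two reaction functions simultaneously: (1 − (−1/3)(−1/3))x_{Largo} = 16.5 − (1/3)·(50/3), so (8/9)x_{Largo} = 197/18 and x_{Largo} = 12.3125.
Then x_{Kora} = 50/3 − (1/3)·12.3125 = 12.5625.

12.3125, 12.5625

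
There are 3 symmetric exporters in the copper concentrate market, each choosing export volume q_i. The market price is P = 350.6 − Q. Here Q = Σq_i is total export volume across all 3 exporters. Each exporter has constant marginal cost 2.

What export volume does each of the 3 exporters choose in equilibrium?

87.15

A representative exporter's profit is π_i = q_i(350.6 − Q) − 2q_i, with Q = q_i + Σ_{j≠i} q_j.
First-order condition: 348.6 − 2q_i − Σ_{j≠i} q_j = 0.
With identical exporters, set every q_j = q: then 348.6 − 2q − 2q = 0, i.e. q = 348.6/4 = 87.15.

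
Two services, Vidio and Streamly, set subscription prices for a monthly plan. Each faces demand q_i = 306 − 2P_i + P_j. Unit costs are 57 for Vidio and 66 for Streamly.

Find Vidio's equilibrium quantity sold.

Vidio's profit: π = (P_{Vidio} − 57)(306 − 2P_{Vidio} + P_{Streamly}).
∂π/∂P_{Vidio} = 420 − 4P_{Vidio} + P_{Streamly} = 0 ⇒ P_{Vidio} = 105 + 0.25P_{Streamly}.
Similarly P_{Streamly} = 109.5 + 0.25P_{Vidio}.
Solving the two reaction functions simultaneously: (1 − (0.25)(0.25))P_{Vidio} = 105 + 0.25·109.5, so 0.9375P_{Vidio} = 132.375 and P_{Vidio} = 141.2.
Then P_{Streamly} = 109.5 + 0.25·141.2 = 144.8.
q_{Vidio} = 306 − 2·141.2 + 144.8 = 168.4.

168.4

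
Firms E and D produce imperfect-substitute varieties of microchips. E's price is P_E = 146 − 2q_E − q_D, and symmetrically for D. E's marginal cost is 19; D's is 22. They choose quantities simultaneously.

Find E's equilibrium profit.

Firm E's profit: π = q_E(146 − 2q_E − q_D) − 19q_E.
∂π/∂q_E = 127 − 4q_E − q_D = 0 ⇒ q_E = 31.75 − 0.25q_D.
Similarly q_D = 31 − 0.25q_E.
Substituting the second reaction function into the first: q_E = 31.75 − 0.25(31 − 0.25q_E), which gives 0.9375q_E = 24 ⇒ q_E = 25.6.
Then q_D = 31 − 0.25·25.6 = 24.6.
P_E = 146 − 2·25.6 − 24.6 = 70.2.
Profit = (70.2 − 19)·25.6 = 1310.72.

1310.72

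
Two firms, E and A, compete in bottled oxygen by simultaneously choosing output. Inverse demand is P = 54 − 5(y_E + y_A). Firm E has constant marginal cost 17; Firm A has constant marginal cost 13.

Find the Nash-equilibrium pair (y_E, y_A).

2.2, 3

Firm E's profit: π = y_E(54 − 5(y_E + y_A)) − 17y_E.
∂π/∂y_E = 37 − 10y_E − 5y_A = 0, so y_E = 3.7 − 0.5y_A.
By the same steps for A: y_A = 4.1 − 0.5y_E.
Plugging y_A into E's best response: y_E = 3.7 − 0.5(4.1 − 0.5y_E) ⇒ 0.75y_E = 1.65, so y_E = 2.2.
Then y_A = 4.1 − 0.5·2.2 = 3.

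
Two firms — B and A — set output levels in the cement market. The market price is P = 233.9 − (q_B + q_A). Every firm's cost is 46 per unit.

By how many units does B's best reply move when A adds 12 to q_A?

Firm B's profit: π = q_B(233.9 − (q_B + q_A)) − 46q_B.
∂π/∂q_B = 187.9 − 2q_B − q_A = 0, so q_B = 93.95 − 0.5q_A.
The reaction-function slope is −0.5, so a 12-unit rise in q_A moves q_B by −0.5 × 12 = −6. B's best response falls — the actions are strategic substitutes.

-6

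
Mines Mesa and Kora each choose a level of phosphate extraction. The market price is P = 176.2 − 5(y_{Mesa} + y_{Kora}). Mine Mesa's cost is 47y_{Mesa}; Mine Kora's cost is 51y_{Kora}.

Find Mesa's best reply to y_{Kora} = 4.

10.92

Mine Mesa's profit: π = y_{Mesa}(176.2 − 5(y_{Mesa} + y_{Kora})) − 47y_{Mesa}.
∂π/∂y_{Mesa} = 129.2 − 10y_{Mesa} − 5y_{Kora} = 0, so y_{Mesa} = 12.92 − 0.5y_{Kora}.
At y_{Kora} = 4: y_{Mesa} = 12.92 − 0.5·4 = 10.92.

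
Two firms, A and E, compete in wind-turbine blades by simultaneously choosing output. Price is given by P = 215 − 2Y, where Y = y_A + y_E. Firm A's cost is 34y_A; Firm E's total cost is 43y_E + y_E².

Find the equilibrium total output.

53.4

Firm A's profit: π = y_A(215 − 2(y_A + y_E)) − 34y_A.
∂π/∂y_A = 181 − 4y_A − 2y_E = 0, so y_A = 45.25 − 0.5y_E.
For E: ∂π/∂y_E = 172 − 6y_E − 2y_A = 0 ⇒ y_E = 86/3 − (1/3)y_A.
Solving the two reaction functions simultaneously: (1 − (−0.5)(−1/3))y_A = 45.25 − 0.5·(86/3), so (5/6)y_A = 371/12 and y_A = 37.1.
Then y_E = 86/3 − (1/3)·37.1 = 16.3.
Total output: 37.1 + 16.3 = 53.4.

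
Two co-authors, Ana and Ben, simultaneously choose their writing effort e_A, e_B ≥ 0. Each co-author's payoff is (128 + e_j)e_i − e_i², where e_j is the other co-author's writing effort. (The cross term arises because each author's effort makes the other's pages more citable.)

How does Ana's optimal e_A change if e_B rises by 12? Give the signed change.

6

Ana's payoff is (128 + e_B)e_A − e_A².
∂π/∂e_A = 128 + e_B − 2e_A = 0, so e_A = 64 + 0.5e_B.
The reaction-function slope is 0.5, so a 12-unit rise in e_B moves e_A by 0.5 × 12 = 6. Ana's best response rises — the actions are strategic complements.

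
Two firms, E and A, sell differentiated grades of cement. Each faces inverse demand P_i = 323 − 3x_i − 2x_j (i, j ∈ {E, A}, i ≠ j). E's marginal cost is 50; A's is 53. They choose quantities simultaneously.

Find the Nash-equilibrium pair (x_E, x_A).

Firm E's profit: π = x_E(323 − 3x_E − 2x_A) − 50x_E.
∂π/∂x_E = 273 − 6x_E − 2x_A = 0 ⇒ x_E = 45.5 − (1/3)x_A.
Similarly x_A = 45 − (1/3)x_E.
Substituting the second reaction function into the first: x_E = 45.5 − (1/3)(45 − (1/3)x_E), which gives (8/9)x_E = 30.5 ⇒ x_E = 34.3125.
Then x_A = 45 − (1/3)·34.3125 = 33.5625.

34.3125, 33.5625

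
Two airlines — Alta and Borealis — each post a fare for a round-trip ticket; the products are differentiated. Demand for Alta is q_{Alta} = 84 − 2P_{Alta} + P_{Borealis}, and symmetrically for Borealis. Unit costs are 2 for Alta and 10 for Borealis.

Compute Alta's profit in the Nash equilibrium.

1613.12

Alta's profit: π = (P_{Alta} − 2)(84 − 2P_{Alta} + P_{Borealis}).
∂π/∂P_{Alta} = 88 − 4P_{Alta} + P_{Borealis} = 0 ⇒ P_{Alta} = 22 + 0.25P_{Borealis}.
Similarly P_{Borealis} = 26 + 0.25P_{Alta}.
Plugging P_{Borealis} into Alta's best response: P_{Alta} = 22 + 0.25(26 + 0.25P_{Alta}) ⇒ 0.9375P_{Alta} = 28.5, so P_{Alta} = 30.4.
Then P_{Borealis} = 26 + 0.25·30.4 = 33.6.
q_{Alta} = 84 − 2·30.4 + 33.6 = 56.8.
Profit = (30.4 − 2)·56.8 = 1613.12.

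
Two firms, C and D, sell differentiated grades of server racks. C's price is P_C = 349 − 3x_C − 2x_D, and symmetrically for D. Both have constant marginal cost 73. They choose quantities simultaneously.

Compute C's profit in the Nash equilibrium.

Firm C's profit: π = x_C(349 − 3x_C − 2x_D) − 73x_C.
∂π/∂x_C = 276 − 6x_C − 2x_D = 0 ⇒ x_C = 46 − (1/3)x_D.
The game is symmetric, so in equilibrium x_D = x_C: the reaction function gives (4/3)x_C = 46, hence x_C = 34.5.
P_C = 349 − 3·34.5 − 2·34.5 = 176.5.
Profit = (176.5 − 73)·34.5 = 3570.75.

3570.75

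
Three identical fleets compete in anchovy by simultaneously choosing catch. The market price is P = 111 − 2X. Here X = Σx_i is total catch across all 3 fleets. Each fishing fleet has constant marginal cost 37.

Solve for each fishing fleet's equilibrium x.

9.25

A representative fishing fleet's profit is π_i = x_i(111 − 2X) − 37x_i, with X = x_i + Σ_{j≠i} x_j.
First-order condition: 74 − 4x_i − 2Σ_{j≠i} x_j = 0.
In a symmetric equilibrium every fishing fleet chooses the same x, so Σ_{j≠i} x_j = 2x. The condition becomes 74 − 8x = 0, giving x = 74/8 = 9.25.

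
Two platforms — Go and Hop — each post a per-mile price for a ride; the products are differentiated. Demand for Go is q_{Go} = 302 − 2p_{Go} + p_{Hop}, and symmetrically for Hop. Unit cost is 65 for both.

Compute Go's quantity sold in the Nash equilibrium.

Go's profit: π = (p_{Go} − 65)(302 − 2p_{Go} + p_{Hop}).
∂π/∂p_{Go} = 432 − 4p_{Go} + p_{Hop} = 0 ⇒ p_{Go} = 108 + 0.25p_{Hop}.
The game is symmetric, so in equilibrium p_{Hop} = p_{Go}: the reaction function gives 0.75p_{Go} = 108, hence p_{Go} = 144.
q_{Go} = 302 − 2·144 + 144 = 158.

158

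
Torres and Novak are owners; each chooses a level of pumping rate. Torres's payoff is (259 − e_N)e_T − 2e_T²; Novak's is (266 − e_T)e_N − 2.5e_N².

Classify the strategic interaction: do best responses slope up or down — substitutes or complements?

strategic substitutes

Expanding Torres's payoff: 259e_T − e_Ne_T − 2e_T².
∂π/∂e_T = 259 − e_N − 4e_T = 0, so e_T = 64.75 − 0.25e_N.
The best-response slope de_T/de_N = −0.25 < 0: the reaction function is downward-sloping, so the choices are strategic substitutes.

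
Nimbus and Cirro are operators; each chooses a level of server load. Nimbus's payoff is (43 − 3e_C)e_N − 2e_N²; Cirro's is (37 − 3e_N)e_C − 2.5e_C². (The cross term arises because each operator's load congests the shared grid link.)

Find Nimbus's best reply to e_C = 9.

Expanding Nimbus's payoff: 43e_N − 3e_Ce_N − 2e_N².
∂π/∂e_N = 43 − 3e_C − 4e_N = 0, so e_N = 10.75 − 0.75e_C.
At e_C = 9: e_N = 10.75 − 0.75·9 = 4.

4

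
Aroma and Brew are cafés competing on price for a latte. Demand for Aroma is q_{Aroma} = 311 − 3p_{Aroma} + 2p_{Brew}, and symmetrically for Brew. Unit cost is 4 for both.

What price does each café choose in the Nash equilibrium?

Aroma's profit: π = (p_{Aroma} − 4)(311 − 3p_{Aroma} + 2p_{Brew}).
∂π/∂p_{Aroma} = 323 − 6p_{Aroma} + 2p_{Brew} = 0 ⇒ p_{Aroma} = 323/6 + (1/3)p_{Brew}.
Setting p_{Aroma} = p_{Brew} in the reaction function: p_{Aroma} = 323/6 + (1/3)p_{Aroma}, so p_{Aroma} = (323/6) / (2/3) = 80.75.

80.75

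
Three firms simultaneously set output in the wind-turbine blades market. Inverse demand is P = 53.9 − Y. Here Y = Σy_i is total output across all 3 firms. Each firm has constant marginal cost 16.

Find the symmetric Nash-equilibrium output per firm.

9.475

A representative firm's profit is π_i = y_i(53.9 − Y) − 16y_i, with Y = y_i + Σ_{j≠i} y_j.
First-order condition: 37.9 − 2y_i − Σ_{j≠i} y_j = 0.
In a symmetric equilibrium every firm chooses the same y, so Σ_{j≠i} y_j = 2y. The condition becomes 37.9 − 4y = 0, giving y = 37.9/4 = 9.475.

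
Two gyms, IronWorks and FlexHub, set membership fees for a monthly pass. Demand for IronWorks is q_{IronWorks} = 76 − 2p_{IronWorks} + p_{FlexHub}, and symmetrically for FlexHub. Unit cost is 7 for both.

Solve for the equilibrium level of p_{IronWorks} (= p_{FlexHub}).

30

IronWorks's profit: π = (p_{IronWorks} − 7)(76 − 2p_{IronWorks} + p_{FlexHub}).
∂π/∂p_{IronWorks} = 90 − 4p_{IronWorks} + p_{FlexHub} = 0 ⇒ p_{IronWorks} = 22.5 + 0.25p_{FlexHub}.
Setting p_{IronWorks} = p_{FlexHub} in the reaction function: p_{IronWorks} = 22.5 + 0.25p_{IronWorks}, so p_{IronWorks} = 22.5 / 0.75 = 30.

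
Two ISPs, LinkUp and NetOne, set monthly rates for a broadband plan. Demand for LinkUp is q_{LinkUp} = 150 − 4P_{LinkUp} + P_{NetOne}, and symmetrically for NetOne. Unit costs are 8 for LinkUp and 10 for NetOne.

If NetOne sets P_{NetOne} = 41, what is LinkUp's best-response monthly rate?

LinkUp's profit: π = (P_{LinkUp} − 8)(150 − 4P_{LinkUp} + P_{NetOne}).
∂π/∂P_{LinkUp} = 182 − 8P_{LinkUp} + P_{NetOne} = 0 ⇒ P_{LinkUp} = 22.75 + 0.125P_{NetOne}.
At P_{NetOne} = 41: P_{LinkUp} = 22.75 + 0.125·41 = 27.875.

27.875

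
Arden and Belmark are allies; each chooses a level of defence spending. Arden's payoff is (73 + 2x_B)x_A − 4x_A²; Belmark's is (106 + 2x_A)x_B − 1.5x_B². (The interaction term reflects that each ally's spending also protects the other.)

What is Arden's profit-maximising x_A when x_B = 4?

Expanding Arden's payoff: 73x_A + 2x_Bx_A − 4x_A².
∂π/∂x_A = 73 + 2x_B − 8x_A = 0, so x_A = 9.125 + 0.25x_B.
At x_B = 4: x_A = 9.125 + 0.25·4 = 10.125.

10.125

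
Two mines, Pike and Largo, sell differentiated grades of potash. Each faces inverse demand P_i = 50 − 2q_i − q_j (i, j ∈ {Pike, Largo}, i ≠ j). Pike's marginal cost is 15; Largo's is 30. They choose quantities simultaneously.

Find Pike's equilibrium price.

31

Mine Pike's profit: π = q_{Pike}(50 − 2q_{Pike} − q_{Largo}) − 15q_{Pike}.
∂π/∂q_{Pike} = 35 − 4q_{Pike} − q_{Largo} = 0 ⇒ q_{Pike} = 8.75 − 0.25q_{Largo}.
Similarly q_{Largo} = 5 − 0.25q_{Pike}.
Substituting the second reaction function into the first: q_{Pike} = 8.75 − 0.25(5 − 0.25q_{Pike}), which gives 0.9375q_{Pike} = 7.5 ⇒ q_{Pike} = 8.
Then q_{Largo} = 5 − 0.25·8 = 3.
P_{Pike} = 50 − 2·8 − 3 = 31.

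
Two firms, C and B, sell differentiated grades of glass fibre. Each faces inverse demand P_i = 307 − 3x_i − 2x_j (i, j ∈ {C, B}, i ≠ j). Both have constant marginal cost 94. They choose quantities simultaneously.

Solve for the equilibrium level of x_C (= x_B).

Firm C's profit: π = x_C(307 − 3x_C − 2x_B) − 94x_C.
∂π/∂x_C = 213 − 6x_C − 2x_B = 0 ⇒ x_C = 35.5 − (1/3)x_B.
By symmetry x_B = x_C; substituting into the reaction function, (4/3)x_C = 35.5 and x_C = 26.625.

26.625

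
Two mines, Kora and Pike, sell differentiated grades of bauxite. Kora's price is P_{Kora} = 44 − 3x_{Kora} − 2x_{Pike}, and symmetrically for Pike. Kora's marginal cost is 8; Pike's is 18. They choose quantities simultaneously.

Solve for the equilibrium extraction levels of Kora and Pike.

Mine Kora's profit: π = x_{Kora}(44 − 3x_{Kora} − 2x_{Pike}) − 8x_{Kora}.
∂π/∂x_{Kora} = 36 − 6x_{Kora} − 2x_{Pike} = 0 ⇒ x_{Kora} = 6 − (1/3)x_{Pike}.
Similarly x_{Pike} = 13/3 − (1/3)x_{Kora}.
Solving the two reaction functions simultaneously: (1 − (−1/3)(−1/3))x_{Kora} = 6 − (1/3)·(13/3), so (8/9)x_{Kora} = 41/9 and x_{Kora} = 5.125.
Then x_{Pike} = 13/3 − (1/3)·5.125 = 2.625.

5.125, 2.625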